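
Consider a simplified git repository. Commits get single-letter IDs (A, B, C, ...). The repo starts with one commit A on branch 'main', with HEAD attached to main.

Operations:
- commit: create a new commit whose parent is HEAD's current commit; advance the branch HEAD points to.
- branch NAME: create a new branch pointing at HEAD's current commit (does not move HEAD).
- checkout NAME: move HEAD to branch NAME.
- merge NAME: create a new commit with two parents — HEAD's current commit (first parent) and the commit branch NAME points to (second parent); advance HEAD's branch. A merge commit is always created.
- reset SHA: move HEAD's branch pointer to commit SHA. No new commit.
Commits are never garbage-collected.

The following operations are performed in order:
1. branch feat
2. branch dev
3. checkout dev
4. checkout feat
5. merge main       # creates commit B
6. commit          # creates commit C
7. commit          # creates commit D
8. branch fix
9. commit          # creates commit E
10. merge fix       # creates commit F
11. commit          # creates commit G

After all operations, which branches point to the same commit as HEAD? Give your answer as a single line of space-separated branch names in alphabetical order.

Answer: feat

Derivation:
After op 1 (branch): HEAD=main@A [feat=A main=A]
After op 2 (branch): HEAD=main@A [dev=A feat=A main=A]
After op 3 (checkout): HEAD=dev@A [dev=A feat=A main=A]
After op 4 (checkout): HEAD=feat@A [dev=A feat=A main=A]
After op 5 (merge): HEAD=feat@B [dev=A feat=B main=A]
After op 6 (commit): HEAD=feat@C [dev=A feat=C main=A]
After op 7 (commit): HEAD=feat@D [dev=A feat=D main=A]
After op 8 (branch): HEAD=feat@D [dev=A feat=D fix=D main=A]
After op 9 (commit): HEAD=feat@E [dev=A feat=E fix=D main=A]
After op 10 (merge): HEAD=feat@F [dev=A feat=F fix=D main=A]
After op 11 (commit): HEAD=feat@G [dev=A feat=G fix=D main=A]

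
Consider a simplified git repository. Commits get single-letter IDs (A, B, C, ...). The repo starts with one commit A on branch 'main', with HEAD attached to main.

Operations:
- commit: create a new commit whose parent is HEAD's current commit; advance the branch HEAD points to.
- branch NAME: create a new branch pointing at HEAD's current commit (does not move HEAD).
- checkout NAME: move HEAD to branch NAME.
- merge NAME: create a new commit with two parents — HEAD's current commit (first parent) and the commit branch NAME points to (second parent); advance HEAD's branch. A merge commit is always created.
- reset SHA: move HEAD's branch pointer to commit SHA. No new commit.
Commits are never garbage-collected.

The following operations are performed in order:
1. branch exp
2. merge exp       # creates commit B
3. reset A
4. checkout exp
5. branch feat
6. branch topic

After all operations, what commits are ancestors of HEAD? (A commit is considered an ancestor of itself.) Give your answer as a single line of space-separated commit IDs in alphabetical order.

After op 1 (branch): HEAD=main@A [exp=A main=A]
After op 2 (merge): HEAD=main@B [exp=A main=B]
After op 3 (reset): HEAD=main@A [exp=A main=A]
After op 4 (checkout): HEAD=exp@A [exp=A main=A]
After op 5 (branch): HEAD=exp@A [exp=A feat=A main=A]
After op 6 (branch): HEAD=exp@A [exp=A feat=A main=A topic=A]

Answer: A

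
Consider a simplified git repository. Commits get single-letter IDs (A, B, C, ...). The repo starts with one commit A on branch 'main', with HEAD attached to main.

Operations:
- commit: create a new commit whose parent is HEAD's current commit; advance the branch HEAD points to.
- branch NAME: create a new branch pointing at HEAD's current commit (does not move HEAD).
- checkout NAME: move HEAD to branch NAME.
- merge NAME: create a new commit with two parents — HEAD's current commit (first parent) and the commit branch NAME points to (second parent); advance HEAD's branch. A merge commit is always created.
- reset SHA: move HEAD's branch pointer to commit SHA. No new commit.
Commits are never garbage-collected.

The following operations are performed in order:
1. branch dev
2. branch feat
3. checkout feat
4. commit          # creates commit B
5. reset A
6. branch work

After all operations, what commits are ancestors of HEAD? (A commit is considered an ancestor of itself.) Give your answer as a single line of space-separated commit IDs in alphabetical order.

Answer: A

Derivation:
After op 1 (branch): HEAD=main@A [dev=A main=A]
After op 2 (branch): HEAD=main@A [dev=A feat=A main=A]
After op 3 (checkout): HEAD=feat@A [dev=A feat=A main=A]
After op 4 (commit): HEAD=feat@B [dev=A feat=B main=A]
After op 5 (reset): HEAD=feat@A [dev=A feat=A main=A]
After op 6 (branch): HEAD=feat@A [dev=A feat=A main=A work=A]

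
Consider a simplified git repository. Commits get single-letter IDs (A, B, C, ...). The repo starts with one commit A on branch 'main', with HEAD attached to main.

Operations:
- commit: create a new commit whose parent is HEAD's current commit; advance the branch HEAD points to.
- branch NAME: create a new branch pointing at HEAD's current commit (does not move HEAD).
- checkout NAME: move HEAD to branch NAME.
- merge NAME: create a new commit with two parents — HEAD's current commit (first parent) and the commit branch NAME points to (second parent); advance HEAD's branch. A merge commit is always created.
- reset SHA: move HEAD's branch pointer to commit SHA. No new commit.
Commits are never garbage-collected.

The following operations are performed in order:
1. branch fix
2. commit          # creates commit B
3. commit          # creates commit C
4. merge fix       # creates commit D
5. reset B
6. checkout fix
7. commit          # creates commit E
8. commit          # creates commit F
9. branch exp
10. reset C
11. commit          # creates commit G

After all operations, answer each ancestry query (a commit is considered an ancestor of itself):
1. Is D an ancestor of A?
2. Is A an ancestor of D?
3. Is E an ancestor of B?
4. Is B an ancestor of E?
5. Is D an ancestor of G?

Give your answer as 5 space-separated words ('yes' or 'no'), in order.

After op 1 (branch): HEAD=main@A [fix=A main=A]
After op 2 (commit): HEAD=main@B [fix=A main=B]
After op 3 (commit): HEAD=main@C [fix=A main=C]
After op 4 (merge): HEAD=main@D [fix=A main=D]
After op 5 (reset): HEAD=main@B [fix=A main=B]
After op 6 (checkout): HEAD=fix@A [fix=A main=B]
After op 7 (commit): HEAD=fix@E [fix=E main=B]
After op 8 (commit): HEAD=fix@F [fix=F main=B]
After op 9 (branch): HEAD=fix@F [exp=F fix=F main=B]
After op 10 (reset): HEAD=fix@C [exp=F fix=C main=B]
After op 11 (commit): HEAD=fix@G [exp=F fix=G main=B]
ancestors(A) = {A}; D in? no
ancestors(D) = {A,B,C,D}; A in? yes
ancestors(B) = {A,B}; E in? no
ancestors(E) = {A,E}; B in? no
ancestors(G) = {A,B,C,G}; D in? no

Answer: no yes no no no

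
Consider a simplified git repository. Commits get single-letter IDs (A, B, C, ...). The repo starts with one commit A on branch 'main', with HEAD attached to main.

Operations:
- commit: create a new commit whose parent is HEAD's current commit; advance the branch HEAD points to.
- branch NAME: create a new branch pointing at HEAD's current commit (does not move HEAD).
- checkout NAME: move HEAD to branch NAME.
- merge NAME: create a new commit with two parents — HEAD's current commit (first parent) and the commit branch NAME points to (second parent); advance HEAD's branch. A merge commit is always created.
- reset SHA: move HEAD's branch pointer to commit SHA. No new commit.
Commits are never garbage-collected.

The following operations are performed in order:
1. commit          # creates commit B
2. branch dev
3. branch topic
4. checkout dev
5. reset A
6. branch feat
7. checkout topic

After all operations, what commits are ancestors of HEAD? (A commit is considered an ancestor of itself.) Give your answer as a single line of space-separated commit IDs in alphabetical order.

After op 1 (commit): HEAD=main@B [main=B]
After op 2 (branch): HEAD=main@B [dev=B main=B]
After op 3 (branch): HEAD=main@B [dev=B main=B topic=B]
After op 4 (checkout): HEAD=dev@B [dev=B main=B topic=B]
After op 5 (reset): HEAD=dev@A [dev=A main=B topic=B]
After op 6 (branch): HEAD=dev@A [dev=A feat=A main=B topic=B]
After op 7 (checkout): HEAD=topic@B [dev=A feat=A main=B topic=B]

Answer: A B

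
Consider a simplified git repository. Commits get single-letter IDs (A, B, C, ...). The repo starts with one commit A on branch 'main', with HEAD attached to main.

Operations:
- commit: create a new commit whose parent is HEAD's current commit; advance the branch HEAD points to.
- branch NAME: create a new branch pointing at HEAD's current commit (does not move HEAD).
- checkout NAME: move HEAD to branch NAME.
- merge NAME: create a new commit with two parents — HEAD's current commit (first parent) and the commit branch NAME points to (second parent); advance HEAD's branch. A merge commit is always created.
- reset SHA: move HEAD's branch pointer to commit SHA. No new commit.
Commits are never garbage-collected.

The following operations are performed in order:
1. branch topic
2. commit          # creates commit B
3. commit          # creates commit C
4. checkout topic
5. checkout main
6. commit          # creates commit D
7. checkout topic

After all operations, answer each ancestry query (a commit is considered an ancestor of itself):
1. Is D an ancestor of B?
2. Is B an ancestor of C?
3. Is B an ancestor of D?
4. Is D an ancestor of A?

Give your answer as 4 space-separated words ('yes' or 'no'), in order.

After op 1 (branch): HEAD=main@A [main=A topic=A]
After op 2 (commit): HEAD=main@B [main=B topic=A]
After op 3 (commit): HEAD=main@C [main=C topic=A]
After op 4 (checkout): HEAD=topic@A [main=C topic=A]
After op 5 (checkout): HEAD=main@C [main=C topic=A]
After op 6 (commit): HEAD=main@D [main=D topic=A]
After op 7 (checkout): HEAD=topic@A [main=D topic=A]
ancestors(B) = {A,B}; D in? no
ancestors(C) = {A,B,C}; B in? yes
ancestors(D) = {A,B,C,D}; B in? yes
ancestors(A) = {A}; D in? no

Answer: no yes yes no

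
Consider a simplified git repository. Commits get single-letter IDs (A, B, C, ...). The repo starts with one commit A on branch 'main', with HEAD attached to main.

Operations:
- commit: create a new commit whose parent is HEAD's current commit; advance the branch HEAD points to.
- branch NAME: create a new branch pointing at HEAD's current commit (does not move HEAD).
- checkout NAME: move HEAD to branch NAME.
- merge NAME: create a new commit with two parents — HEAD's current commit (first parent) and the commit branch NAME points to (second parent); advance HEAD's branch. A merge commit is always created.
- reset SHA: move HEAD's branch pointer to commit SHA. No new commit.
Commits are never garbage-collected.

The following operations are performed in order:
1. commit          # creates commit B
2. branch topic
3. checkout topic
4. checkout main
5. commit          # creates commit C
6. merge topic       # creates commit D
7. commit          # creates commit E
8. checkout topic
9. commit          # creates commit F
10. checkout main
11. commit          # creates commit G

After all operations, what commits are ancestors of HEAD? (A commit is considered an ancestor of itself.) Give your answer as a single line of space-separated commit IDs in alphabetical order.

Answer: A B C D E G

Derivation:
After op 1 (commit): HEAD=main@B [main=B]
After op 2 (branch): HEAD=main@B [main=B topic=B]
After op 3 (checkout): HEAD=topic@B [main=B topic=B]
After op 4 (checkout): HEAD=main@B [main=B topic=B]
After op 5 (commit): HEAD=main@C [main=C topic=B]
After op 6 (merge): HEAD=main@D [main=D topic=B]
After op 7 (commit): HEAD=main@E [main=E topic=B]
After op 8 (checkout): HEAD=topic@B [main=E topic=B]
After op 9 (commit): HEAD=topic@F [main=E topic=F]
After op 10 (checkout): HEAD=main@E [main=E topic=F]
After op 11 (commit): HEAD=main@G [main=G topic=F]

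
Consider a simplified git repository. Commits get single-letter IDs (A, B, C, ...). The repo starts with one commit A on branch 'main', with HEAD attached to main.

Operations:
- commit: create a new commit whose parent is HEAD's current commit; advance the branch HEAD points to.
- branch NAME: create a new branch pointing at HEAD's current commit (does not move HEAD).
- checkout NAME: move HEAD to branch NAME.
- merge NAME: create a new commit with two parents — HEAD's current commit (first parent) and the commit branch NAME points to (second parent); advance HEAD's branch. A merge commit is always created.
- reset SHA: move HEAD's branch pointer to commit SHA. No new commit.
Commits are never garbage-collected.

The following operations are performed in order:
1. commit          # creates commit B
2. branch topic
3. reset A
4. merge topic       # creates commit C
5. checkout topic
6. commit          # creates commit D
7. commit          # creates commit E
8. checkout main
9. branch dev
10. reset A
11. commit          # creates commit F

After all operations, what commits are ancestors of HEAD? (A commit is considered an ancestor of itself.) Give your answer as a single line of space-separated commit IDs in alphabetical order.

After op 1 (commit): HEAD=main@B [main=B]
After op 2 (branch): HEAD=main@B [main=B topic=B]
After op 3 (reset): HEAD=main@A [main=A topic=B]
After op 4 (merge): HEAD=main@C [main=C topic=B]
After op 5 (checkout): HEAD=topic@B [main=C topic=B]
After op 6 (commit): HEAD=topic@D [main=C topic=D]
After op 7 (commit): HEAD=topic@E [main=C topic=E]
After op 8 (checkout): HEAD=main@C [main=C topic=E]
After op 9 (branch): HEAD=main@C [dev=C main=C topic=E]
After op 10 (reset): HEAD=main@A [dev=C main=A topic=E]
After op 11 (commit): HEAD=main@F [dev=C main=F topic=E]

Answer: A F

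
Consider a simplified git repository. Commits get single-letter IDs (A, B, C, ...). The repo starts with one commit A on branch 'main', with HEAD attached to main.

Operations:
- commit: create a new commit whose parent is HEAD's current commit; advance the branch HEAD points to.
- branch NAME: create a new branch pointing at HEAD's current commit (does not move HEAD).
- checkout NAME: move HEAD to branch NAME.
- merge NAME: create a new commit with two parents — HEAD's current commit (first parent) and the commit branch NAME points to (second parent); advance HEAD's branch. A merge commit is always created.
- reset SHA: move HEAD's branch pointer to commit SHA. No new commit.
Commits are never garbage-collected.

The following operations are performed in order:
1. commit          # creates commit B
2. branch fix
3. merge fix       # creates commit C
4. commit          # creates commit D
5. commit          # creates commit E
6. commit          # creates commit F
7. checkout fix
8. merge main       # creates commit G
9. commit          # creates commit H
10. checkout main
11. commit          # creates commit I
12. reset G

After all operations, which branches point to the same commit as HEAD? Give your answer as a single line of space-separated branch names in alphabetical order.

After op 1 (commit): HEAD=main@B [main=B]
After op 2 (branch): HEAD=main@B [fix=B main=B]
After op 3 (merge): HEAD=main@C [fix=B main=C]
After op 4 (commit): HEAD=main@D [fix=B main=D]
After op 5 (commit): HEAD=main@E [fix=B main=E]
After op 6 (commit): HEAD=main@F [fix=B main=F]
After op 7 (checkout): HEAD=fix@B [fix=B main=F]
After op 8 (merge): HEAD=fix@G [fix=G main=F]
After op 9 (commit): HEAD=fix@H [fix=H main=F]
After op 10 (checkout): HEAD=main@F [fix=H main=F]
After op 11 (commit): HEAD=main@I [fix=H main=I]
After op 12 (reset): HEAD=main@G [fix=H main=G]

Answer: main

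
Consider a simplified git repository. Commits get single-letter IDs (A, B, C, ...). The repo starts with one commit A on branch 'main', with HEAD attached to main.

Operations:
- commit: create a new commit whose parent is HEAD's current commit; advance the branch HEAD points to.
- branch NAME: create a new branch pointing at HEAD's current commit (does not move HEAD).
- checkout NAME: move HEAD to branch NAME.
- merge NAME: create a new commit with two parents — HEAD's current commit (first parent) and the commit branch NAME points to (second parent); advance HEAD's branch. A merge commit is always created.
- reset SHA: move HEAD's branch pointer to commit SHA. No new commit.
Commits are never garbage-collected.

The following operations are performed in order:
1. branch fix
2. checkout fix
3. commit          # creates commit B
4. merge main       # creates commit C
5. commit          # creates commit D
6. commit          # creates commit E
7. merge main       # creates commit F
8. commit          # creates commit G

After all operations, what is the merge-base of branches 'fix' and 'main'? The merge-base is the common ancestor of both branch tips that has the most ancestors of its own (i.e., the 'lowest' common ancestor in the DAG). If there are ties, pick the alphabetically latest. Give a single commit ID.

Answer: A

Derivation:
After op 1 (branch): HEAD=main@A [fix=A main=A]
After op 2 (checkout): HEAD=fix@A [fix=A main=A]
After op 3 (commit): HEAD=fix@B [fix=B main=A]
After op 4 (merge): HEAD=fix@C [fix=C main=A]
After op 5 (commit): HEAD=fix@D [fix=D main=A]
After op 6 (commit): HEAD=fix@E [fix=E main=A]
After op 7 (merge): HEAD=fix@F [fix=F main=A]
After op 8 (commit): HEAD=fix@G [fix=G main=A]
ancestors(fix=G): ['A', 'B', 'C', 'D', 'E', 'F', 'G']
ancestors(main=A): ['A']
common: ['A']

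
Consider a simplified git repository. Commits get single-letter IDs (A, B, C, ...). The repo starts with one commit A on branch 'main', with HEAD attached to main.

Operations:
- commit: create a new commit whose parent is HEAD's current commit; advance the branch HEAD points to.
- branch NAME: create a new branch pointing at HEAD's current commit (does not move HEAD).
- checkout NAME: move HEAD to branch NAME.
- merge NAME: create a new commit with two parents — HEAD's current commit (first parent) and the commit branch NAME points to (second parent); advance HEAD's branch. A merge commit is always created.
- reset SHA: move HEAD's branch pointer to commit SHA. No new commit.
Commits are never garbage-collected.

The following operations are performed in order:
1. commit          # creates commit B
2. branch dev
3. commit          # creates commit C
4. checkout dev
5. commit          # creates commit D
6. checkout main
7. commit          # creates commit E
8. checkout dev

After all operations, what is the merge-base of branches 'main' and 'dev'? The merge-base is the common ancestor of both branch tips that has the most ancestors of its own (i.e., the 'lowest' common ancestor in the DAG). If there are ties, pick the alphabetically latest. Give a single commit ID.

Answer: B

Derivation:
After op 1 (commit): HEAD=main@B [main=B]
After op 2 (branch): HEAD=main@B [dev=B main=B]
After op 3 (commit): HEAD=main@C [dev=B main=C]
After op 4 (checkout): HEAD=dev@B [dev=B main=C]
After op 5 (commit): HEAD=dev@D [dev=D main=C]
After op 6 (checkout): HEAD=main@C [dev=D main=C]
After op 7 (commit): HEAD=main@E [dev=D main=E]
After op 8 (checkout): HEAD=dev@D [dev=D main=E]
ancestors(main=E): ['A', 'B', 'C', 'E']
ancestors(dev=D): ['A', 'B', 'D']
common: ['A', 'B']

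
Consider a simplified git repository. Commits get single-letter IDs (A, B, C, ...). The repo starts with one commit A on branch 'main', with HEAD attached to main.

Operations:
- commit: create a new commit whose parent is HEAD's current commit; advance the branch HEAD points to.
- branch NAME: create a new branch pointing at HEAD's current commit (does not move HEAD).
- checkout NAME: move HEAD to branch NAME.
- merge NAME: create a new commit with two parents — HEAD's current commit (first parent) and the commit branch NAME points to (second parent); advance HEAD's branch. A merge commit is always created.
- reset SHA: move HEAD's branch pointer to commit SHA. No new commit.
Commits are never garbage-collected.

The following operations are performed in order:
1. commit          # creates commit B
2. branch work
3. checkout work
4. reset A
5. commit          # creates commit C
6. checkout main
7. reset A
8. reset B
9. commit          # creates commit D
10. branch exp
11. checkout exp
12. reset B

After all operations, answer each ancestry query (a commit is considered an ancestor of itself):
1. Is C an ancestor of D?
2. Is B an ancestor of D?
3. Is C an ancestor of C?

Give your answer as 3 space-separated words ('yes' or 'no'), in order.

Answer: no yes yes

Derivation:
After op 1 (commit): HEAD=main@B [main=B]
After op 2 (branch): HEAD=main@B [main=B work=B]
After op 3 (checkout): HEAD=work@B [main=B work=B]
After op 4 (reset): HEAD=work@A [main=B work=A]
After op 5 (commit): HEAD=work@C [main=B work=C]
After op 6 (checkout): HEAD=main@B [main=B work=C]
After op 7 (reset): HEAD=main@A [main=A work=C]
After op 8 (reset): HEAD=main@B [main=B work=C]
After op 9 (commit): HEAD=main@D [main=D work=C]
After op 10 (branch): HEAD=main@D [exp=D main=D work=C]
After op 11 (checkout): HEAD=exp@D [exp=D main=D work=C]
After op 12 (reset): HEAD=exp@B [exp=B main=D work=C]
ancestors(D) = {A,B,D}; C in? no
ancestors(D) = {A,B,D}; B in? yes
ancestors(C) = {A,C}; C in? yes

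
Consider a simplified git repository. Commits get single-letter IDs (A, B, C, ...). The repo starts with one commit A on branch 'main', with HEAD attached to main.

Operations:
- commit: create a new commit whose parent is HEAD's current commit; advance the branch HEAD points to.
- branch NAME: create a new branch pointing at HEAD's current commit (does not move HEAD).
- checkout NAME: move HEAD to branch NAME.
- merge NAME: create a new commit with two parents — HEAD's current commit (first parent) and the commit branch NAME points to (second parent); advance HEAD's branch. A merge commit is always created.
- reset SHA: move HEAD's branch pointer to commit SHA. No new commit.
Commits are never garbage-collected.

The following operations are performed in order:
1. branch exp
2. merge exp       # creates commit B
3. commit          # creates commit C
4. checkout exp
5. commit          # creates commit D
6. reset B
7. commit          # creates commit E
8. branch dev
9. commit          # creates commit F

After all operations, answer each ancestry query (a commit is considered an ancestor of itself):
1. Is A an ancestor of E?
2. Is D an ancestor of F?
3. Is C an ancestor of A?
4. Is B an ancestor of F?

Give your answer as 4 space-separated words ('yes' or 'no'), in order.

Answer: yes no no yes

Derivation:
After op 1 (branch): HEAD=main@A [exp=A main=A]
After op 2 (merge): HEAD=main@B [exp=A main=B]
After op 3 (commit): HEAD=main@C [exp=A main=C]
After op 4 (checkout): HEAD=exp@A [exp=A main=C]
After op 5 (commit): HEAD=exp@D [exp=D main=C]
After op 6 (reset): HEAD=exp@B [exp=B main=C]
After op 7 (commit): HEAD=exp@E [exp=E main=C]
After op 8 (branch): HEAD=exp@E [dev=E exp=E main=C]
After op 9 (commit): HEAD=exp@F [dev=E exp=F main=C]
ancestors(E) = {A,B,E}; A in? yes
ancestors(F) = {A,B,E,F}; D in? no
ancestors(A) = {A}; C in? no
ancestors(F) = {A,B,E,F}; B in? yes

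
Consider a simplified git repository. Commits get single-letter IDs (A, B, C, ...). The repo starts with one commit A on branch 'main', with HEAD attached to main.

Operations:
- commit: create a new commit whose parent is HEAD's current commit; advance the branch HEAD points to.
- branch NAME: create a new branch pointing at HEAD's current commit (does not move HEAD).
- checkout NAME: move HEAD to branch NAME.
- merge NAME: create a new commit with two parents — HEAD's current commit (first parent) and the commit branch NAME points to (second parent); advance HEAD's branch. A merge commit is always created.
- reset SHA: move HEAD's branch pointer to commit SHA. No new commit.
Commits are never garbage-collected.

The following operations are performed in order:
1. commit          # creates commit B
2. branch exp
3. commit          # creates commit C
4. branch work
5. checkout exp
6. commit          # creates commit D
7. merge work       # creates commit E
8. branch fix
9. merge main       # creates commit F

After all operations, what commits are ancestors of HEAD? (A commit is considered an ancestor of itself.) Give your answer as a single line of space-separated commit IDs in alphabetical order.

After op 1 (commit): HEAD=main@B [main=B]
After op 2 (branch): HEAD=main@B [exp=B main=B]
After op 3 (commit): HEAD=main@C [exp=B main=C]
After op 4 (branch): HEAD=main@C [exp=B main=C work=C]
After op 5 (checkout): HEAD=exp@B [exp=B main=C work=C]
After op 6 (commit): HEAD=exp@D [exp=D main=C work=C]
After op 7 (merge): HEAD=exp@E [exp=E main=C work=C]
After op 8 (branch): HEAD=exp@E [exp=E fix=E main=C work=C]
After op 9 (merge): HEAD=exp@F [exp=F fix=E main=C work=C]

Answer: A B C D E F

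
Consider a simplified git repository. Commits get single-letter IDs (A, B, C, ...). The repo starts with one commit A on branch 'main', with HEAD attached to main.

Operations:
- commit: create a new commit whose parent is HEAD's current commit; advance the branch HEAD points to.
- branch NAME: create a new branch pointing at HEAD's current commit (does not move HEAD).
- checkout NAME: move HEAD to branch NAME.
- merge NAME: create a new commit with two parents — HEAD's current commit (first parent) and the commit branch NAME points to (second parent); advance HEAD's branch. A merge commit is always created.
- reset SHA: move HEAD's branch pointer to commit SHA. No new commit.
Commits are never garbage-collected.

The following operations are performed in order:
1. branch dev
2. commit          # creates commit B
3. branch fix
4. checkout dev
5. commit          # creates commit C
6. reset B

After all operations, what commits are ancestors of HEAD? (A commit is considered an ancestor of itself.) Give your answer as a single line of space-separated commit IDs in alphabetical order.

After op 1 (branch): HEAD=main@A [dev=A main=A]
After op 2 (commit): HEAD=main@B [dev=A main=B]
After op 3 (branch): HEAD=main@B [dev=A fix=B main=B]
After op 4 (checkout): HEAD=dev@A [dev=A fix=B main=B]
After op 5 (commit): HEAD=dev@C [dev=C fix=B main=B]
After op 6 (reset): HEAD=dev@B [dev=B fix=B main=B]

Answer: A B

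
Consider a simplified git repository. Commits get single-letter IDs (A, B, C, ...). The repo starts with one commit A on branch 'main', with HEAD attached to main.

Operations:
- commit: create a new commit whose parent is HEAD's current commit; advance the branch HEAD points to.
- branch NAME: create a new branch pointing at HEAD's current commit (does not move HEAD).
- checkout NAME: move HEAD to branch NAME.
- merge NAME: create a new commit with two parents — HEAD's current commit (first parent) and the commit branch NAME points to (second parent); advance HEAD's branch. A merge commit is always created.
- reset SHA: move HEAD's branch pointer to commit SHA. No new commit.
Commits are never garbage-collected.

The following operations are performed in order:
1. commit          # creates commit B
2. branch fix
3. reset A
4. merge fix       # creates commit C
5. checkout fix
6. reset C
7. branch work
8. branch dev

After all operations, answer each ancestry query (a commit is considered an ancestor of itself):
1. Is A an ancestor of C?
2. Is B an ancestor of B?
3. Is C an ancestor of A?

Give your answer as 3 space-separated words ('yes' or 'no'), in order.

After op 1 (commit): HEAD=main@B [main=B]
After op 2 (branch): HEAD=main@B [fix=B main=B]
After op 3 (reset): HEAD=main@A [fix=B main=A]
After op 4 (merge): HEAD=main@C [fix=B main=C]
After op 5 (checkout): HEAD=fix@B [fix=B main=C]
After op 6 (reset): HEAD=fix@C [fix=C main=C]
After op 7 (branch): HEAD=fix@C [fix=C main=C work=C]
After op 8 (branch): HEAD=fix@C [dev=C fix=C main=C work=C]
ancestors(C) = {A,B,C}; A in? yes
ancestors(B) = {A,B}; B in? yes
ancestors(A) = {A}; C in? no

Answer: yes yes no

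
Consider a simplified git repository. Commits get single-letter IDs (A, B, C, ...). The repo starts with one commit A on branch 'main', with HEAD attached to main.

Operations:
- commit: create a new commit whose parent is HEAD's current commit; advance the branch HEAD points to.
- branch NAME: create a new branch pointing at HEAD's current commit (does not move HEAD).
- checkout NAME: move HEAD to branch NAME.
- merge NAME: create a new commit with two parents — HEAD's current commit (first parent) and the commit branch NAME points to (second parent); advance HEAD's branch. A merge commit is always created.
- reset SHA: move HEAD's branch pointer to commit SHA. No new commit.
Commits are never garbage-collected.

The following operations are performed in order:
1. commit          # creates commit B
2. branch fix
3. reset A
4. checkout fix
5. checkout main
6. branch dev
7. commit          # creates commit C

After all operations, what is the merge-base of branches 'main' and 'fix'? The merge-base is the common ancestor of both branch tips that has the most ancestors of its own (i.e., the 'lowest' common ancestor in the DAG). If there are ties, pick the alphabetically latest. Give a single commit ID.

Answer: A

Derivation:
After op 1 (commit): HEAD=main@B [main=B]
After op 2 (branch): HEAD=main@B [fix=B main=B]
After op 3 (reset): HEAD=main@A [fix=B main=A]
After op 4 (checkout): HEAD=fix@B [fix=B main=A]
After op 5 (checkout): HEAD=main@A [fix=B main=A]
After op 6 (branch): HEAD=main@A [dev=A fix=B main=A]
After op 7 (commit): HEAD=main@C [dev=A fix=B main=C]
ancestors(main=C): ['A', 'C']
ancestors(fix=B): ['A', 'B']
common: ['A']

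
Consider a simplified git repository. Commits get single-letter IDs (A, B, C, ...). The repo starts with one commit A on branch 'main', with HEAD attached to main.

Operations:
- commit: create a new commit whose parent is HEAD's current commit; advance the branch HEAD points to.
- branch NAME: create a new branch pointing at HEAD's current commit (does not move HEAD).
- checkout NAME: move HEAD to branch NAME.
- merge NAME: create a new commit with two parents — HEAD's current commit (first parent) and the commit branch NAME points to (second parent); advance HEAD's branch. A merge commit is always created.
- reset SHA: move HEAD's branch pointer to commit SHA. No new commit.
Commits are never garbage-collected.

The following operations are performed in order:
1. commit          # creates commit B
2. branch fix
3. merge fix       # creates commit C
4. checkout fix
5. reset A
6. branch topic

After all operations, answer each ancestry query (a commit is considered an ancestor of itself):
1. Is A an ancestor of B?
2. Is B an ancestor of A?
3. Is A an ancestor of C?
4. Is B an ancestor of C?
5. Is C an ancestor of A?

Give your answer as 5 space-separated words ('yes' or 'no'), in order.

Answer: yes no yes yes no

Derivation:
After op 1 (commit): HEAD=main@B [main=B]
After op 2 (branch): HEAD=main@B [fix=B main=B]
After op 3 (merge): HEAD=main@C [fix=B main=C]
After op 4 (checkout): HEAD=fix@B [fix=B main=C]
After op 5 (reset): HEAD=fix@A [fix=A main=C]
After op 6 (branch): HEAD=fix@A [fix=A main=C topic=A]
ancestors(B) = {A,B}; A in? yes
ancestors(A) = {A}; B in? no
ancestors(C) = {A,B,C}; A in? yes
ancestors(C) = {A,B,C}; B in? yes
ancestors(A) = {A}; C in? no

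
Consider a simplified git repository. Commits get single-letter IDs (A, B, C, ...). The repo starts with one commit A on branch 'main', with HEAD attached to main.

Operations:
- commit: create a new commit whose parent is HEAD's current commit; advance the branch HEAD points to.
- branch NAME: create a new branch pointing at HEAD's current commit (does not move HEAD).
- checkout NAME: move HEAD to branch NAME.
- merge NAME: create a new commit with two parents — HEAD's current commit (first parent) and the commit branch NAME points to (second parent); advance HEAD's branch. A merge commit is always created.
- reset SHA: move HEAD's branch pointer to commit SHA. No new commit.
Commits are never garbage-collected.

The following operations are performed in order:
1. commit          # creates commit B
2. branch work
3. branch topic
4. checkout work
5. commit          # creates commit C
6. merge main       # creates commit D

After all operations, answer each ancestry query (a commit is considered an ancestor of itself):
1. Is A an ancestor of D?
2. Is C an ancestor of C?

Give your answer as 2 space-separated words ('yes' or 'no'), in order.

Answer: yes yes

Derivation:
After op 1 (commit): HEAD=main@B [main=B]
After op 2 (branch): HEAD=main@B [main=B work=B]
After op 3 (branch): HEAD=main@B [main=B topic=B work=B]
After op 4 (checkout): HEAD=work@B [main=B topic=B work=B]
After op 5 (commit): HEAD=work@C [main=B topic=B work=C]
After op 6 (merge): HEAD=work@D [main=B topic=B work=D]
ancestors(D) = {A,B,C,D}; A in? yes
ancestors(C) = {A,B,C}; C in? yes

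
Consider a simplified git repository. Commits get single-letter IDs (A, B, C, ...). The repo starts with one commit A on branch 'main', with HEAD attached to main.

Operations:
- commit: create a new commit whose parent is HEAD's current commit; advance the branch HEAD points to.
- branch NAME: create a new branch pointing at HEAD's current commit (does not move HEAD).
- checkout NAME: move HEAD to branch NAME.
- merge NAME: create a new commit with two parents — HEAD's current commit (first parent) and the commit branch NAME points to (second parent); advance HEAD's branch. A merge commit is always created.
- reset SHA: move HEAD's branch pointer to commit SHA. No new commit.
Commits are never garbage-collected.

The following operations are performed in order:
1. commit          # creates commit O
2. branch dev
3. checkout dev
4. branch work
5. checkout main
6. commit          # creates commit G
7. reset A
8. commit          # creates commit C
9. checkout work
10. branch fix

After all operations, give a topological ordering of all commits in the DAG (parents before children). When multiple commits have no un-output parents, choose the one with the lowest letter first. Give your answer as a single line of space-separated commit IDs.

Answer: A C O G

Derivation:
After op 1 (commit): HEAD=main@O [main=O]
After op 2 (branch): HEAD=main@O [dev=O main=O]
After op 3 (checkout): HEAD=dev@O [dev=O main=O]
After op 4 (branch): HEAD=dev@O [dev=O main=O work=O]
After op 5 (checkout): HEAD=main@O [dev=O main=O work=O]
After op 6 (commit): HEAD=main@G [dev=O main=G work=O]
After op 7 (reset): HEAD=main@A [dev=O main=A work=O]
After op 8 (commit): HEAD=main@C [dev=O main=C work=O]
After op 9 (checkout): HEAD=work@O [dev=O main=C work=O]
After op 10 (branch): HEAD=work@O [dev=O fix=O main=C work=O]
commit A: parents=[]
commit C: parents=['A']
commit G: parents=['O']
commit O: parents=['A']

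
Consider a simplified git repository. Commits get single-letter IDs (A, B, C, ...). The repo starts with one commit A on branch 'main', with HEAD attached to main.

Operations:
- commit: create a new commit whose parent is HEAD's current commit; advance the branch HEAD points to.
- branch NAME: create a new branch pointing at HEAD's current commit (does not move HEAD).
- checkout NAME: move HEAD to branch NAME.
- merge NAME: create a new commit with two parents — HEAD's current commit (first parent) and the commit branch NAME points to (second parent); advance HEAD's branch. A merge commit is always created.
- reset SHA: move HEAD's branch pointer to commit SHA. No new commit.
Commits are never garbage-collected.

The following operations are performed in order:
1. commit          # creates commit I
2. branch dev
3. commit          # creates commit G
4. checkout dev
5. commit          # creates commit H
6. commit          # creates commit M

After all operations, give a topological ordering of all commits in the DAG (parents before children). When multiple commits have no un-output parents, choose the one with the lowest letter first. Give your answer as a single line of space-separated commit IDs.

Answer: A I G H M

Derivation:
After op 1 (commit): HEAD=main@I [main=I]
After op 2 (branch): HEAD=main@I [dev=I main=I]
After op 3 (commit): HEAD=main@G [dev=I main=G]
After op 4 (checkout): HEAD=dev@I [dev=I main=G]
After op 5 (commit): HEAD=dev@H [dev=H main=G]
After op 6 (commit): HEAD=dev@M [dev=M main=G]
commit A: parents=[]
commit G: parents=['I']
commit H: parents=['I']
commit I: parents=['A']
commit M: parents=['H']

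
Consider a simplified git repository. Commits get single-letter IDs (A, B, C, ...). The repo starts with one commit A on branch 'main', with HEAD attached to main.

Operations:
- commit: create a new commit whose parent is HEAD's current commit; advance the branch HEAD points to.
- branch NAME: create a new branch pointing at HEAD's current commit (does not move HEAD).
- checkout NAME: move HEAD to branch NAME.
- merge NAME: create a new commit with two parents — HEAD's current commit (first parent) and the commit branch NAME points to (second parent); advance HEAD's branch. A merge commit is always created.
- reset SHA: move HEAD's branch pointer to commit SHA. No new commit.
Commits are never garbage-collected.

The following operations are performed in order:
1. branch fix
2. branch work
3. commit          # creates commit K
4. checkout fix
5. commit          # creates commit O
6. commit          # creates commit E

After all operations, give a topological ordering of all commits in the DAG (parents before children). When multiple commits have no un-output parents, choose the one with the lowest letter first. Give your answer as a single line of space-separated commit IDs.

Answer: A K O E

Derivation:
After op 1 (branch): HEAD=main@A [fix=A main=A]
After op 2 (branch): HEAD=main@A [fix=A main=A work=A]
After op 3 (commit): HEAD=main@K [fix=A main=K work=A]
After op 4 (checkout): HEAD=fix@A [fix=A main=K work=A]
After op 5 (commit): HEAD=fix@O [fix=O main=K work=A]
After op 6 (commit): HEAD=fix@E [fix=E main=K work=A]
commit A: parents=[]
commit E: parents=['O']
commit K: parents=['A']
commit O: parents=['A']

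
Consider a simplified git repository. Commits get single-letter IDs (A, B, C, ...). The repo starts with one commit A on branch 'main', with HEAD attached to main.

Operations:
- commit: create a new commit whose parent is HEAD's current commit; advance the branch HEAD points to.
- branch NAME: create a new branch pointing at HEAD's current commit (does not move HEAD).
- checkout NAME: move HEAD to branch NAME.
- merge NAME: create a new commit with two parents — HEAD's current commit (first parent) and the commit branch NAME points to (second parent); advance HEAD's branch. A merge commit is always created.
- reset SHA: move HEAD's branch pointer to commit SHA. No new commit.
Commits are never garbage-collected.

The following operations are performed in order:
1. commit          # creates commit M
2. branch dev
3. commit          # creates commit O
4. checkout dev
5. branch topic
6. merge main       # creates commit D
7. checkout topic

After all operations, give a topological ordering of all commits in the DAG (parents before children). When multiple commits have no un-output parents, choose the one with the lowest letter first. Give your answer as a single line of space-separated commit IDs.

After op 1 (commit): HEAD=main@M [main=M]
After op 2 (branch): HEAD=main@M [dev=M main=M]
After op 3 (commit): HEAD=main@O [dev=M main=O]
After op 4 (checkout): HEAD=dev@M [dev=M main=O]
After op 5 (branch): HEAD=dev@M [dev=M main=O topic=M]
After op 6 (merge): HEAD=dev@D [dev=D main=O topic=M]
After op 7 (checkout): HEAD=topic@M [dev=D main=O topic=M]
commit A: parents=[]
commit D: parents=['M', 'O']
commit M: parents=['A']
commit O: parents=['M']

Answer: A M O D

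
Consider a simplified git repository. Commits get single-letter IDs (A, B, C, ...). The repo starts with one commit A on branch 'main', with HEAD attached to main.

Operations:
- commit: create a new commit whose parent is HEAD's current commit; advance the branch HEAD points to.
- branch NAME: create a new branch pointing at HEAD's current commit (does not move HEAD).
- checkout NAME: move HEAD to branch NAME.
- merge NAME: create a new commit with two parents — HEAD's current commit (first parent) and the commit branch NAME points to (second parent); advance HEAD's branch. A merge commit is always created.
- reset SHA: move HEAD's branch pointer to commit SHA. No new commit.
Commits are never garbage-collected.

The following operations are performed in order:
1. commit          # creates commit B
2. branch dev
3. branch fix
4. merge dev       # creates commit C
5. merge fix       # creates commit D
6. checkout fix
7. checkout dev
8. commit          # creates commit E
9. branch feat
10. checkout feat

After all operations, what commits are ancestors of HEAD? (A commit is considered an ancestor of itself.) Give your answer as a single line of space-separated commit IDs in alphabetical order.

Answer: A B E

Derivation:
After op 1 (commit): HEAD=main@B [main=B]
After op 2 (branch): HEAD=main@B [dev=B main=B]
After op 3 (branch): HEAD=main@B [dev=B fix=B main=B]
After op 4 (merge): HEAD=main@C [dev=B fix=B main=C]
After op 5 (merge): HEAD=main@D [dev=B fix=B main=D]
After op 6 (checkout): HEAD=fix@B [dev=B fix=B main=D]
After op 7 (checkout): HEAD=dev@B [dev=B fix=B main=D]
After op 8 (commit): HEAD=dev@E [dev=E fix=B main=D]
After op 9 (branch): HEAD=dev@E [dev=E feat=E fix=B main=D]
After op 10 (checkout): HEAD=feat@E [dev=E feat=E fix=B main=D]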